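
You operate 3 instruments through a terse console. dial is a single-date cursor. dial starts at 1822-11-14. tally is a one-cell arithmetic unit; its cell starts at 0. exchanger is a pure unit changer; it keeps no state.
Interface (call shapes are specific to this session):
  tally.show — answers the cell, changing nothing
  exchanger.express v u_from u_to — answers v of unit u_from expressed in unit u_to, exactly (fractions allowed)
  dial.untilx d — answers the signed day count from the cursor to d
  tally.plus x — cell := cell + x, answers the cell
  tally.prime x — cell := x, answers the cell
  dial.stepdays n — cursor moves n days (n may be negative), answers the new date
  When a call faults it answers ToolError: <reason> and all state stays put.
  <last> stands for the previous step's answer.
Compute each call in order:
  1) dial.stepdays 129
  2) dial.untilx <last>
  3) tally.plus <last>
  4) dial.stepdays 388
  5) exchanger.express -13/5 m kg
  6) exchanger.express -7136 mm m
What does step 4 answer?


-> stepdays(129)
<- 1823-03-23
-> untilx(<last>)
<- 0
-> plus(<last>)
<- 0
-> stepdays(388)
<- 1824-04-14
-> express(-13/5, m, kg)
<- ToolError: incompatible units
-> express(-7136, mm, m)
<- -892/125

Answer: 1824-04-14


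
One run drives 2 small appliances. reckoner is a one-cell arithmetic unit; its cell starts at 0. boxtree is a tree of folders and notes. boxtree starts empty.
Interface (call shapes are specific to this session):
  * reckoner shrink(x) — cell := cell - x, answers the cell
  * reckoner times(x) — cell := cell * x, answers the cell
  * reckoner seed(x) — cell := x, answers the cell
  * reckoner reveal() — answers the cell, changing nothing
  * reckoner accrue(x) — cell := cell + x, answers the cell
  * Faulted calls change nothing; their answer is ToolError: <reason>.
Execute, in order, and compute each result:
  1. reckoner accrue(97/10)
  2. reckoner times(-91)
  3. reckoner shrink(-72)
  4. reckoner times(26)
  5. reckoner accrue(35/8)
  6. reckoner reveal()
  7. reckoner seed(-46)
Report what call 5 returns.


>> reckoner accrue(x='97/10')
<< 97/10
>> reckoner times(x='-91')
<< -8827/10
>> reckoner shrink(x='-72')
<< -8107/10
>> reckoner times(x='26')
<< -105391/5
>> reckoner accrue(x='35/8')
<< -842953/40
>> reckoner reveal()
<< -842953/40
>> reckoner seed(x='-46')
<< -46

Answer: -842953/40


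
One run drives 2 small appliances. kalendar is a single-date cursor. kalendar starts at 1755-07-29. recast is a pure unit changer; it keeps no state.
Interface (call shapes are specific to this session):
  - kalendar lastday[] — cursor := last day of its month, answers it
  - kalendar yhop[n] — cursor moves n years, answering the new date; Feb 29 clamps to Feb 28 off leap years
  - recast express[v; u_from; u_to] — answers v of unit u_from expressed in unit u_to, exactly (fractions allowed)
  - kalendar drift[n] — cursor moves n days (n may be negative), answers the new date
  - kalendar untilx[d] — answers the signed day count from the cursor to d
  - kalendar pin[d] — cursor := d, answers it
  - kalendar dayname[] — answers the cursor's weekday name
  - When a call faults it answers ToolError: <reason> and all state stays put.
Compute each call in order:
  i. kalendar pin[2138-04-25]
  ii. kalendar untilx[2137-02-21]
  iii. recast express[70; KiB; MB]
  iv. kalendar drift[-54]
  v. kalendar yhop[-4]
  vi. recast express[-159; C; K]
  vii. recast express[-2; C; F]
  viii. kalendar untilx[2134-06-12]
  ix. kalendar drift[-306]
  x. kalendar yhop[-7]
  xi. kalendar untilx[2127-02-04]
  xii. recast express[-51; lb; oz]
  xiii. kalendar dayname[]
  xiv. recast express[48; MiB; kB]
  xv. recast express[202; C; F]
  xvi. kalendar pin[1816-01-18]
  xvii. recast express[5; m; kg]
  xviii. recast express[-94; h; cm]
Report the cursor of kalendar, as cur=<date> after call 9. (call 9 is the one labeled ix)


Answer: cur=2133-04-30

Derivation:
! 1. kalendar pin(d=2138-04-25) ~> 2138-04-25
! 2. kalendar untilx(d=2137-02-21) ~> -428
! 3. recast express(v=70, u_from=KiB, u_to=MB) ~> 224/3125
! 4. kalendar drift(n=-54) ~> 2138-03-02
! 5. kalendar yhop(n=-4) ~> 2134-03-02
! 6. recast express(v=-159, u_from=C, u_to=K) ~> 2283/20
! 7. recast express(v=-2, u_from=C, u_to=F) ~> 142/5
! 8. kalendar untilx(d=2134-06-12) ~> 102
! 9. kalendar drift(n=-306) ~> 2133-04-30
! 10. kalendar yhop(n=-7) ~> 2126-04-30
! 11. kalendar untilx(d=2127-02-04) ~> 280
! 12. recast express(v=-51, u_from=lb, u_to=oz) ~> -816
! 13. kalendar dayname() ~> Tuesday
! 14. recast express(v=48, u_from=MiB, u_to=kB) ~> 6291456/125
! 15. recast express(v=202, u_from=C, u_to=F) ~> 1978/5
! 16. kalendar pin(d=1816-01-18) ~> 1816-01-18
! 17. recast express(v=5, u_from=m, u_to=kg) ~> ToolError: incompatible units
! 18. recast express(v=-94, u_from=h, u_to=cm) ~> ToolError: incompatible units


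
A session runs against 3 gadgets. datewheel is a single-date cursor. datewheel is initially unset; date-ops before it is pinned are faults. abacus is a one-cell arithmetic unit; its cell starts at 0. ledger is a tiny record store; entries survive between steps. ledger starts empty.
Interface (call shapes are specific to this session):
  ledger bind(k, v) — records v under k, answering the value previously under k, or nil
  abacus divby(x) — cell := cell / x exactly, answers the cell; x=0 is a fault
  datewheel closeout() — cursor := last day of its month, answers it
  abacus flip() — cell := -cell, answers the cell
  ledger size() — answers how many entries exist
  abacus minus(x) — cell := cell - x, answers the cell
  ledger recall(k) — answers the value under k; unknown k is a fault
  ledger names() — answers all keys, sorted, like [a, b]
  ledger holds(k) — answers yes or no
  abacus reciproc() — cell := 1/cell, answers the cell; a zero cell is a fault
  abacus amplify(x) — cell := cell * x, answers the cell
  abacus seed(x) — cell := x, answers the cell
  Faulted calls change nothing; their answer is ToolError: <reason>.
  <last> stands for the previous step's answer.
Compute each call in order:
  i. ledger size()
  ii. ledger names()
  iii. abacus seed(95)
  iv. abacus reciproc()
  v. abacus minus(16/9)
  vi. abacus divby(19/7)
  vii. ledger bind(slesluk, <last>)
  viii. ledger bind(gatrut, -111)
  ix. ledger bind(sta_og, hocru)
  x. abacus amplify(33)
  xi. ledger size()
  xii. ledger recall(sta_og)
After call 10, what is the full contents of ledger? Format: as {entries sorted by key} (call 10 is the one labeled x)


Next I call ledger size, giving 0.
Calling ledger names, and see [].
I invoke abacus seed passing x='95', yielding 95.
Calling abacus reciproc, — result: 1/95.
Calling abacus minus passing x='16/9', and see -1511/855.
I call abacus divby passing x='19/7', and observe -10577/16245.
I try ledger bind passing k='slesluk', v='<last>': nil.
Using ledger bind passing k='gatrut', v='-111', giving nil.
Next I call ledger bind passing k='sta_og', v='hocru', and observe nil.
Next I call abacus amplify passing x='33': -116347/5415.
I use ledger size(), — result: 3.
I invoke ledger recall passing k='sta_og', and see hocru.

Answer: {gatrut=-111, slesluk=-10577/16245, sta_og=hocru}


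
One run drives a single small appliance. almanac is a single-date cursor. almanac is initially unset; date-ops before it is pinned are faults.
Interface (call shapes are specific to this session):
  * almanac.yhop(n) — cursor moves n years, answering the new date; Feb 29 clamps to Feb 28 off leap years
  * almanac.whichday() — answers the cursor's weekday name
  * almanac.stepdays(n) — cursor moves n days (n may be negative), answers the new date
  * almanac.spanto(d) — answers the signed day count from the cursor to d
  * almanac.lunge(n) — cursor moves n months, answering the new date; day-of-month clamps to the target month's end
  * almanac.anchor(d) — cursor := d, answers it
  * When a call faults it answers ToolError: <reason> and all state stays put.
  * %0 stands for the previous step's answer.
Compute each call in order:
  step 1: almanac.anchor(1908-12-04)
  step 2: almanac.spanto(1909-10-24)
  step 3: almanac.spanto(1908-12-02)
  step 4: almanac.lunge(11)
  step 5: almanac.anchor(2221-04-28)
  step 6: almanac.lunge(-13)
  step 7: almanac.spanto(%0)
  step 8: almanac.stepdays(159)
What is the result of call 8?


Answer: 2220-09-03

Derivation:
Step: almanac.anchor[d→1908-12-04]
Result: 1908-12-04
Step: almanac.spanto[d→1909-10-24]
Result: 324
Step: almanac.spanto[d→1908-12-02]
Result: -2
Step: almanac.lunge[n→11]
Result: 1909-11-04
Step: almanac.anchor[d→2221-04-28]
Result: 2221-04-28
Step: almanac.lunge[n→-13]
Result: 2220-03-28
Step: almanac.spanto[d→%0]
Result: 0
Step: almanac.stepdays[n→159]
Result: 2220-09-03


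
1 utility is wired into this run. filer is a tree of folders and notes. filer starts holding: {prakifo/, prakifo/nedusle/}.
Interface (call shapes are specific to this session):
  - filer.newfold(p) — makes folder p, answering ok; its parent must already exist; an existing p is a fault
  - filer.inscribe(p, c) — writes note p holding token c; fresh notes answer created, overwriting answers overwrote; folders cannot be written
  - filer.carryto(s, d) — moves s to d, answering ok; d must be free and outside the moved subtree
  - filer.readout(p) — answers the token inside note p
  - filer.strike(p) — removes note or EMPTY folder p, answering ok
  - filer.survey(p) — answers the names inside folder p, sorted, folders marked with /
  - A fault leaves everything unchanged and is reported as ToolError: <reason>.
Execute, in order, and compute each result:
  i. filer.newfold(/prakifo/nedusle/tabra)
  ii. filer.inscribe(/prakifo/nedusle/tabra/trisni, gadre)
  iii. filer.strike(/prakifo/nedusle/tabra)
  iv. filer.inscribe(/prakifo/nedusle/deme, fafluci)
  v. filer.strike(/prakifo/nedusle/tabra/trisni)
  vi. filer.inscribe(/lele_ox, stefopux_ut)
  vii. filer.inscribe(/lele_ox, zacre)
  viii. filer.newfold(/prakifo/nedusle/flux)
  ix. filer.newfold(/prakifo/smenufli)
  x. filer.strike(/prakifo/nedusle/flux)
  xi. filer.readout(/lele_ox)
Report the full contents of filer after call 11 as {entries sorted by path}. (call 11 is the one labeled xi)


I call newfold with p='/prakifo/nedusle/tabra': ok.
Then inscribe with p='/prakifo/nedusle/tabra/trisni', c='gadre': created.
Invoking strike with p='/prakifo/nedusle/tabra', which returns ToolError: not empty.
I try inscribe with p='/prakifo/nedusle/deme', c='fafluci', and get created.
Then strike with p='/prakifo/nedusle/tabra/trisni', giving ok.
I run inscribe with p='/lele_ox', c='stefopux_ut', giving created.
Next I call inscribe with p='/lele_ox', c='zacre', which returns overwrote.
I call newfold with p='/prakifo/nedusle/flux', and get ok.
Then newfold with p='/prakifo/smenufli', and see ok.
Then strike with p='/prakifo/nedusle/flux', — result: ok.
Calling readout with p='/lele_ox', and see zacre.

Answer: {lele_ox=zacre, prakifo/, prakifo/nedusle/, prakifo/nedusle/deme=fafluci, prakifo/nedusle/tabra/, prakifo/smenufli/}


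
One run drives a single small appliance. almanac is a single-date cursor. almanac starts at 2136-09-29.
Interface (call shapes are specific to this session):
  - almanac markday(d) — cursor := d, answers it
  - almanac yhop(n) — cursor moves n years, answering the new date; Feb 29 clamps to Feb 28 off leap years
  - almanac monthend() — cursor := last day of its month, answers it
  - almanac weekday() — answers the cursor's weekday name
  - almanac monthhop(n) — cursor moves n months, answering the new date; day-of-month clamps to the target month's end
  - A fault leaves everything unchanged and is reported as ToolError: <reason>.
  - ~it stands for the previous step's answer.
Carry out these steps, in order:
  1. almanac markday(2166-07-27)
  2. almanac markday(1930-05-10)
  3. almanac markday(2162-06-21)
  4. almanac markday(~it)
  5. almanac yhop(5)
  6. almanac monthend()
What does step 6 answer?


I call almanac markday(d='2166-07-27'): 2166-07-27.
I use almanac markday(d='1930-05-10'), yielding 1930-05-10.
Then almanac markday(d='2162-06-21'), and see 2162-06-21.
Then almanac markday(d='~it'), which returns 2162-06-21.
Next I call almanac yhop(n='5'): 2167-06-21.
I run almanac monthend(), giving 2167-06-30.

Answer: 2167-06-30


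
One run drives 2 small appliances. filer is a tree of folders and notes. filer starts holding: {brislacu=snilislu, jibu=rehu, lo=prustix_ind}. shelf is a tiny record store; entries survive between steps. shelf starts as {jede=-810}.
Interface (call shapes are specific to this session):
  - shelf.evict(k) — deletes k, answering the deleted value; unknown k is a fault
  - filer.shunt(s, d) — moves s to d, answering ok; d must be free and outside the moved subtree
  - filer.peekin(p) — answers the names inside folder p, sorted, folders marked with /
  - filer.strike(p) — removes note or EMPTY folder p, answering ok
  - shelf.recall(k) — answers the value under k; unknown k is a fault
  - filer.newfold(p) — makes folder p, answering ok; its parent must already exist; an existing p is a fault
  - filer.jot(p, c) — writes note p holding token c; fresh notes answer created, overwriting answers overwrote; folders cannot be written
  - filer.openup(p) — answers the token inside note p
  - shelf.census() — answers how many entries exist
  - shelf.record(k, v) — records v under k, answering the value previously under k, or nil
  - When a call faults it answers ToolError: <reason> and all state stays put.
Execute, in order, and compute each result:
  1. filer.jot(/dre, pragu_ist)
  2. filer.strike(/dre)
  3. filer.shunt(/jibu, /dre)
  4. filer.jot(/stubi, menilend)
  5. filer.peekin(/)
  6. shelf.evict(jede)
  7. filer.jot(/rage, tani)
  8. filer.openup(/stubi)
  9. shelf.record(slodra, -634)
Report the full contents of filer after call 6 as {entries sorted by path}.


Answer: {brislacu=snilislu, dre=rehu, lo=prustix_ind, stubi=menilend}

Derivation:
Act: filer.jot[p='/dre'; c='pragu_ist']
Obs: created
Act: filer.strike[p='/dre']
Obs: ok
Act: filer.shunt[s='/jibu'; d='/dre']
Obs: ok
Act: filer.jot[p='/stubi'; c='menilend']
Obs: created
Act: filer.peekin[p='/']
Obs: [brislacu, dre, lo, stubi]
Act: shelf.evict[k='jede']
Obs: -810
Act: filer.jot[p='/rage'; c='tani']
Obs: created
Act: filer.openup[p='/stubi']
Obs: menilend
Act: shelf.record[k='slodra'; v='-634']
Obs: nil


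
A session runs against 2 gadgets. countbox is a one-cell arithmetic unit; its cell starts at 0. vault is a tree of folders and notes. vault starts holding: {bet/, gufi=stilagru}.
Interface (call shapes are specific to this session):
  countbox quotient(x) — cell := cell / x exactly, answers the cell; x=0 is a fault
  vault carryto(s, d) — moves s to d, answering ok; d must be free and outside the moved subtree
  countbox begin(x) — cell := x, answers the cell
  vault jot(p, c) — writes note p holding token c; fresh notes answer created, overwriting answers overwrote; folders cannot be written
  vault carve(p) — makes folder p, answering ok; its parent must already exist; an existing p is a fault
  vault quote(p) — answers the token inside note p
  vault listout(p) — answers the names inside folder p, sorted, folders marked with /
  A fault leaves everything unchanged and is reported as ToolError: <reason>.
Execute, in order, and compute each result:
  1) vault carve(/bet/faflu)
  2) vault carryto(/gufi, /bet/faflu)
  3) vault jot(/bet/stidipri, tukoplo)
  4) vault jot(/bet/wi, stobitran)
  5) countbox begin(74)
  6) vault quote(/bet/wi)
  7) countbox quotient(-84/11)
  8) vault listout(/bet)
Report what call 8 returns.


Answer: [faflu/, stidipri, wi]

Derivation:
-> vault carve(p→/bet/faflu)
<- ok
-> vault carryto(s→/gufi, d→/bet/faflu)
<- ToolError: exists
-> vault jot(p→/bet/stidipri, c→tukoplo)
<- created
-> vault jot(p→/bet/wi, c→stobitran)
<- created
-> countbox begin(x→74)
<- 74
-> vault quote(p→/bet/wi)
<- stobitran
-> countbox quotient(x→-84/11)
<- -407/42
-> vault listout(p→/bet)
<- [faflu/, stidipri, wi]


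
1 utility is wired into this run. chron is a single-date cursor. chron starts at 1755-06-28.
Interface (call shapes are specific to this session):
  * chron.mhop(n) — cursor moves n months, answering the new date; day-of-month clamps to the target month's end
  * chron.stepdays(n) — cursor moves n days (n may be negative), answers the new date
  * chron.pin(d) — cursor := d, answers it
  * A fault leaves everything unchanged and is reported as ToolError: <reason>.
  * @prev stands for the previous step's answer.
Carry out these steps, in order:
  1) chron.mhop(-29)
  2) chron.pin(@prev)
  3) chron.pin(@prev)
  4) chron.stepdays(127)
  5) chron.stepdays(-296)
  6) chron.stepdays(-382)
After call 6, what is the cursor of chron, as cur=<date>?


;; chron.mhop(n=-29) => 1753-01-28
;; chron.pin(d=@prev) => 1753-01-28
;; chron.pin(d=@prev) => 1753-01-28
;; chron.stepdays(n=127) => 1753-06-04
;; chron.stepdays(n=-296) => 1752-08-12
;; chron.stepdays(n=-382) => 1751-07-27

Answer: cur=1751-07-27


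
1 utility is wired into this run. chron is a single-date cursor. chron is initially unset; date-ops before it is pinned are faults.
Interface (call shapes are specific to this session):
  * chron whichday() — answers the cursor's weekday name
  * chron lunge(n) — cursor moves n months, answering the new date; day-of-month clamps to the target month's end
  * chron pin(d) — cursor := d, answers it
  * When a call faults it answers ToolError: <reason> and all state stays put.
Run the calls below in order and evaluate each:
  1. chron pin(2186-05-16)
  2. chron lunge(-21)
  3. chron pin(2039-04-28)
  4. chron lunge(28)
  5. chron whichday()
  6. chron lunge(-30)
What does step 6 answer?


Answer: 2039-02-28

Derivation:
Act: chron pin[d='2186-05-16']
Obs: 2186-05-16
Act: chron lunge[n='-21']
Obs: 2184-08-16
Act: chron pin[d='2039-04-28']
Obs: 2039-04-28
Act: chron lunge[n='28']
Obs: 2041-08-28
Act: chron whichday[]
Obs: Wednesday
Act: chron lunge[n='-30']
Obs: 2039-02-28


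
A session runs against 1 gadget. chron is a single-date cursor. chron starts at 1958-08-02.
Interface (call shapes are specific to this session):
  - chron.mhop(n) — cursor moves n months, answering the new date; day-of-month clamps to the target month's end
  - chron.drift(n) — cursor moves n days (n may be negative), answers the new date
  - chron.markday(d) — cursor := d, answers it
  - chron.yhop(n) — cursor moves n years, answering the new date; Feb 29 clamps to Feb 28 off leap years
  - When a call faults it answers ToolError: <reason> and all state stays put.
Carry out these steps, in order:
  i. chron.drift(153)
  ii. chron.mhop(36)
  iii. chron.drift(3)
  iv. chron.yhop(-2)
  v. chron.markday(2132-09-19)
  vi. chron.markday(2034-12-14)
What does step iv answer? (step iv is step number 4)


Answer: 1960-01-05

Derivation:
CALL chron.drift[n='153']
RET  1959-01-02
CALL chron.mhop[n='36']
RET  1962-01-02
CALL chron.drift[n='3']
RET  1962-01-05
CALL chron.yhop[n='-2']
RET  1960-01-05
CALL chron.markday[d='2132-09-19']
RET  2132-09-19
CALL chron.markday[d='2034-12-14']
RET  2034-12-14


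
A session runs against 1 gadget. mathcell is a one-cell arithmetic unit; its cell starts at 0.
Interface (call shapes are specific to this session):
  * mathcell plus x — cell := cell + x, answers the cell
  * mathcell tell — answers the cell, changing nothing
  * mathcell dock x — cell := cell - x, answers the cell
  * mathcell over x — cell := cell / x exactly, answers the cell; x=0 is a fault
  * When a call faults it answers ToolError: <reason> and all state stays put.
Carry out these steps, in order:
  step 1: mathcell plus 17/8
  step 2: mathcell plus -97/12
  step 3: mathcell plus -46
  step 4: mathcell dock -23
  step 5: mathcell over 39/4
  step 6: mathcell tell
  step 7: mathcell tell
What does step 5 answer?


Answer: -695/234

Derivation:
[in] mathcell plus 17/8
  17/8
[in] mathcell plus -97/12
  -143/24
[in] mathcell plus -46
  -1247/24
[in] mathcell dock -23
  -695/24
[in] mathcell over 39/4
  -695/234
[in] mathcell tell
  -695/234
[in] mathcell tell
  -695/234


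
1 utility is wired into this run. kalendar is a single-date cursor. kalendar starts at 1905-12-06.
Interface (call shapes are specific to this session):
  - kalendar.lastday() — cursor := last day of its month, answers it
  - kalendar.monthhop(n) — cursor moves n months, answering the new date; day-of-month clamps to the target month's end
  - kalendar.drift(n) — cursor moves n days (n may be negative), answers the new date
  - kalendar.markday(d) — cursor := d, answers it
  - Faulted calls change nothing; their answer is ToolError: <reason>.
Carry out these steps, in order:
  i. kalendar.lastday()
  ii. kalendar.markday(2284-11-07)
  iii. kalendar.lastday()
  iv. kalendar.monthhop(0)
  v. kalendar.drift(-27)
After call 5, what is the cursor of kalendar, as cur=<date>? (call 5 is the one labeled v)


Do: kalendar.lastday[]
See: 1905-12-31
Do: kalendar.markday[2284-11-07]
See: 2284-11-07
Do: kalendar.lastday[]
See: 2284-11-30
Do: kalendar.monthhop[0]
See: 2284-11-30
Do: kalendar.drift[-27]
See: 2284-11-03

Answer: cur=2284-11-03


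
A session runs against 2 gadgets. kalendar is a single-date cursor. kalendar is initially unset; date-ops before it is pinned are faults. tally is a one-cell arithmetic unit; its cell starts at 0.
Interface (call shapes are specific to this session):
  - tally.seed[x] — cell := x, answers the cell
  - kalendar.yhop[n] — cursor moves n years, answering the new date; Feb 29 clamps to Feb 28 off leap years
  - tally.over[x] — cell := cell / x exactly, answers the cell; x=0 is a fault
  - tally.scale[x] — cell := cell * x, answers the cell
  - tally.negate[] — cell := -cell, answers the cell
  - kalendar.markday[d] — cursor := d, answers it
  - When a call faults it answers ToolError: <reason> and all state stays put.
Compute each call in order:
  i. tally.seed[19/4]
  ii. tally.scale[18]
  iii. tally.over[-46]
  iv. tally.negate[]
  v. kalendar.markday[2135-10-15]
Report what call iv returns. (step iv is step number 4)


Next I call tally.seed(19/4): 19/4.
Calling tally.scale(18), which returns 171/2.
Now I run tally.over(-46), yielding -171/92.
I run tally.negate(), — result: 171/92.
I invoke kalendar.markday(2135-10-15): 2135-10-15.

Answer: 171/92


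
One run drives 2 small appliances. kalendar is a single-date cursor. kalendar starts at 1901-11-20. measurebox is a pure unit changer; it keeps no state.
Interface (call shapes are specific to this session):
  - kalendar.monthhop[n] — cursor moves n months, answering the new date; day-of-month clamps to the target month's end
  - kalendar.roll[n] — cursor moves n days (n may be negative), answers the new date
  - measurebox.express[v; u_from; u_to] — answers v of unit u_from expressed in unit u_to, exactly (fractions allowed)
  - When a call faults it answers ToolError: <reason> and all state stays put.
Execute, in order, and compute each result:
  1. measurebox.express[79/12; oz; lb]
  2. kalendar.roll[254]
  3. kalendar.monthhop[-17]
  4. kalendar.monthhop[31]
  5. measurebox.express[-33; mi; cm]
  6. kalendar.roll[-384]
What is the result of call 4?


;; 1. measurebox.express(v='79/12', u_from='oz', u_to='lb') ~> 79/192
;; 2. kalendar.roll(n='254') ~> 1902-08-01
;; 3. kalendar.monthhop(n='-17') ~> 1901-03-01
;; 4. kalendar.monthhop(n='31') ~> 1903-10-01
;; 5. measurebox.express(v='-33', u_from='mi', u_to='cm') ~> -26554176/5
;; 6. kalendar.roll(n='-384') ~> 1902-09-12

Answer: 1903-10-01


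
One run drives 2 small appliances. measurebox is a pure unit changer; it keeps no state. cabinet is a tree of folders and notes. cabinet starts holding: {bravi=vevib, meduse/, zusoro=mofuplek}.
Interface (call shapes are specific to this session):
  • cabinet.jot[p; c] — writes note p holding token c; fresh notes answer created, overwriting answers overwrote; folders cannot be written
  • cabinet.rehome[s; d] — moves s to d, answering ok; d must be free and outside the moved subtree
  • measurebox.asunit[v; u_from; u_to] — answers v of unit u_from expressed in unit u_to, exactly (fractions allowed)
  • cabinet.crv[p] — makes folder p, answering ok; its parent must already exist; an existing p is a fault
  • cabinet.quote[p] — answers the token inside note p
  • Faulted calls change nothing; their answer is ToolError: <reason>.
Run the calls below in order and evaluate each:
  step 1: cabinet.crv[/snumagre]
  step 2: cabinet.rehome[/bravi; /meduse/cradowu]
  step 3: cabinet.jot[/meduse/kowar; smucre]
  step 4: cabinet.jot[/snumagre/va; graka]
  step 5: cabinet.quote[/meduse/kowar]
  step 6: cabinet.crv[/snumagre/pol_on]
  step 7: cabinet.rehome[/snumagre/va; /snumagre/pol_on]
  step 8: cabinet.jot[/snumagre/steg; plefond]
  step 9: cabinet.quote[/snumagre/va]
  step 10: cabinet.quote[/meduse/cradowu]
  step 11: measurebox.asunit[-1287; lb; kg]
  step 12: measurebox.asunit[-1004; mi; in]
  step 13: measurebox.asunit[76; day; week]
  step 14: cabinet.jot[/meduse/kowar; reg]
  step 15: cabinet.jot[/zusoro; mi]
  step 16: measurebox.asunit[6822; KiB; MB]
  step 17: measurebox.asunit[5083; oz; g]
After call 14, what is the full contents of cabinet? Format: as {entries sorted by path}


Next I call crv using p='/snumagre', which returns ok.
I try rehome using s='/bravi', d='/meduse/cradowu', giving ok.
I run jot using p='/meduse/kowar', c='smucre': created.
Calling jot using p='/snumagre/va', c='graka', and observe created.
I try quote using p='/meduse/kowar', giving smucre.
Now I run crv using p='/snumagre/pol_on', yielding ok.
I invoke rehome using s='/snumagre/va', d='/snumagre/pol_on', which returns ToolError: exists.
Using jot using p='/snumagre/steg', c='plefond': created.
Invoking quote using p='/snumagre/va', and see graka.
Using quote using p='/meduse/cradowu', and get vevib.
Next I call asunit using v='-1287', u_from='lb', u_to='kg', and see -58377338019/100000000.
I run asunit using v='-1004', u_from='mi', u_to='in', yielding -63613440.
Now I run asunit using v='76', u_from='day', u_to='week', yielding 76/7.
Calling jot using p='/meduse/kowar', c='reg', yielding overwrote.
Invoking jot using p='/zusoro', c='mi', → overwrote.
Using asunit using v='6822', u_from='KiB', u_to='MB', giving 109152/15625.
Calling asunit using v='5083', u_from='oz', u_to='g', and get 230561001671/1600000.

Answer: {meduse/, meduse/cradowu=vevib, meduse/kowar=reg, snumagre/, snumagre/pol_on/, snumagre/steg=plefond, snumagre/va=graka, zusoro=mofuplek}


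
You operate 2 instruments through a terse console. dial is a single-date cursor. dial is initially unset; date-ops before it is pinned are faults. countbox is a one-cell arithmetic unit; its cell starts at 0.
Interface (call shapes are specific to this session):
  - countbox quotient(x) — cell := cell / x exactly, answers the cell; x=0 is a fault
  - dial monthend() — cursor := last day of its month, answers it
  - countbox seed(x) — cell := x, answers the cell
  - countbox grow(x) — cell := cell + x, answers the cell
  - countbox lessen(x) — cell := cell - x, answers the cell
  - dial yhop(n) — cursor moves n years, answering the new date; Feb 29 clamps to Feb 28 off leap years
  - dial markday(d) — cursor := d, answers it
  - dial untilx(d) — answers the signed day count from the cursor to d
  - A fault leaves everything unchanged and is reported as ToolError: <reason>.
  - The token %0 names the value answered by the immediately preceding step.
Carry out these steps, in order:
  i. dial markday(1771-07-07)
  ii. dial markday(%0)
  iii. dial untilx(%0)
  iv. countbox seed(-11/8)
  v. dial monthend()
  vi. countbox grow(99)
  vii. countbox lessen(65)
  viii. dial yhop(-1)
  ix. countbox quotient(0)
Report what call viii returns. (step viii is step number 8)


Act: dial markday[d='1771-07-07']
Obs: 1771-07-07
Act: dial markday[d='%0']
Obs: 1771-07-07
Act: dial untilx[d='%0']
Obs: 0
Act: countbox seed[x='-11/8']
Obs: -11/8
Act: dial monthend[]
Obs: 1771-07-31
Act: countbox grow[x='99']
Obs: 781/8
Act: countbox lessen[x='65']
Obs: 261/8
Act: dial yhop[n='-1']
Obs: 1770-07-31
Act: countbox quotient[x='0']
Obs: ToolError: division by zero

Answer: 1770-07-31


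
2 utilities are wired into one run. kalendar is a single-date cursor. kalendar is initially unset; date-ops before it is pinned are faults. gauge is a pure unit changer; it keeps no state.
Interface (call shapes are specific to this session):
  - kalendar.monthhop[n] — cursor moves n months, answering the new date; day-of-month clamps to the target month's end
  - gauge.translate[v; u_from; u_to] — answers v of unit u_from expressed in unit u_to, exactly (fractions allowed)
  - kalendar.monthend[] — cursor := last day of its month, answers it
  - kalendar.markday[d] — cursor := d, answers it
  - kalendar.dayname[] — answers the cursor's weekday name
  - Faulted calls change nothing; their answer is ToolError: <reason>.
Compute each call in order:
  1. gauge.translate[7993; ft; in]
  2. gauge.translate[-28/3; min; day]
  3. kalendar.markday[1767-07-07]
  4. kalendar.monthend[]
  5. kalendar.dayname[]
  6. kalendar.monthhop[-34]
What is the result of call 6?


Answer: 1764-09-30

Derivation:
→ gauge.translate(v: 7993, u_from: ft, u_to: in)
← 95916
→ gauge.translate(v: -28/3, u_from: min, u_to: day)
← -7/1080
→ kalendar.markday(d: 1767-07-07)
← 1767-07-07
→ kalendar.monthend()
← 1767-07-31
→ kalendar.dayname()
← Friday
→ kalendar.monthhop(n: -34)
← 1764-09-30


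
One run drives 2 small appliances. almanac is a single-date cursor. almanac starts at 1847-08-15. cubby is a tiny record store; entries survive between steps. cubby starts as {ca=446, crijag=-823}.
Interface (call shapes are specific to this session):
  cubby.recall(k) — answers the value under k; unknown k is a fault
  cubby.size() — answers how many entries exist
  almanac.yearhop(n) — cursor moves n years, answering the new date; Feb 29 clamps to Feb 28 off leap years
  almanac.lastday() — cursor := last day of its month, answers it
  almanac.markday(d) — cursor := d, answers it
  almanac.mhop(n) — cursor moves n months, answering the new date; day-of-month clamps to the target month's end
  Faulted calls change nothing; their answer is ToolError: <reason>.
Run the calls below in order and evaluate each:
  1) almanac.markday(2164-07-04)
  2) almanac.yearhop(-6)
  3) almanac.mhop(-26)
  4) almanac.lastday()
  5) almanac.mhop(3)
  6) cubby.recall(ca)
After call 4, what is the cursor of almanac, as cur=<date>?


Answer: cur=2156-05-31

Derivation:
CALL almanac.markday[d=2164-07-04]
RET  2164-07-04
CALL almanac.yearhop[n=-6]
RET  2158-07-04
CALL almanac.mhop[n=-26]
RET  2156-05-04
CALL almanac.lastday[]
RET  2156-05-31
CALL almanac.mhop[n=3]
RET  2156-08-31
CALL cubby.recall[k=ca]
RET  446


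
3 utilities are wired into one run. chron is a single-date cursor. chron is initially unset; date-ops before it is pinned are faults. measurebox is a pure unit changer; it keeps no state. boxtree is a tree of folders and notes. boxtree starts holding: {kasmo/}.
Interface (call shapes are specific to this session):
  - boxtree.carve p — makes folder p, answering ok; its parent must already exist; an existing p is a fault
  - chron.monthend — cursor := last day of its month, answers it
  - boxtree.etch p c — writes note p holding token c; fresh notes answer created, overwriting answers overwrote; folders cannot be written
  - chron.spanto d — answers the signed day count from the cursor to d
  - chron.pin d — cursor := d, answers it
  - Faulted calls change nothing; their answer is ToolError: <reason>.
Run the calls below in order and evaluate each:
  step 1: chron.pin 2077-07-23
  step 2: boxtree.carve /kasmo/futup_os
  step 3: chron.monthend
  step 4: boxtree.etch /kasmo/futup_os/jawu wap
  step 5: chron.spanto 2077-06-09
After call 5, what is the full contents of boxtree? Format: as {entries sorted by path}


// chron.pin(2077-07-23) => 2077-07-23
// boxtree.carve(/kasmo/futup_os) => ok
// chron.monthend() => 2077-07-31
// boxtree.etch(/kasmo/futup_os/jawu, wap) => created
// chron.spanto(2077-06-09) => -52

Answer: {kasmo/, kasmo/futup_os/, kasmo/futup_os/jawu=wap}


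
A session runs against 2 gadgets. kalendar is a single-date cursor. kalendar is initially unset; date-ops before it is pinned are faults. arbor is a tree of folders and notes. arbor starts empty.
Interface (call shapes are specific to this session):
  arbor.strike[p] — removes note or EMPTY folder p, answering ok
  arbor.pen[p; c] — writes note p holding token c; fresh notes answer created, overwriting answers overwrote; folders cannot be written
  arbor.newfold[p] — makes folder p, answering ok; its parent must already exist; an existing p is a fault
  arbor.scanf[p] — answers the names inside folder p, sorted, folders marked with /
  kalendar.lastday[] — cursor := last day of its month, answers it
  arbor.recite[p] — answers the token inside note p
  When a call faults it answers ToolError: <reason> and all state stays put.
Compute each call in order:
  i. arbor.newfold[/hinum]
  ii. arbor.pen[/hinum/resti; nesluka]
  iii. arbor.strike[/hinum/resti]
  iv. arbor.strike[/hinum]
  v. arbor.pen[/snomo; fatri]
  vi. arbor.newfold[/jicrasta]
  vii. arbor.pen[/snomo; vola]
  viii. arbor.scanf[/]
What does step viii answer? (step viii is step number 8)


# 1. newfold(p=/hinum) ~> ok
# 2. pen(p=/hinum/resti, c=nesluka) ~> created
# 3. strike(p=/hinum/resti) ~> ok
# 4. strike(p=/hinum) ~> ok
# 5. pen(p=/snomo, c=fatri) ~> created
# 6. newfold(p=/jicrasta) ~> ok
# 7. pen(p=/snomo, c=vola) ~> overwrote
# 8. scanf(p=/) ~> [jicrasta/, snomo]

Answer: [jicrasta/, snomo]


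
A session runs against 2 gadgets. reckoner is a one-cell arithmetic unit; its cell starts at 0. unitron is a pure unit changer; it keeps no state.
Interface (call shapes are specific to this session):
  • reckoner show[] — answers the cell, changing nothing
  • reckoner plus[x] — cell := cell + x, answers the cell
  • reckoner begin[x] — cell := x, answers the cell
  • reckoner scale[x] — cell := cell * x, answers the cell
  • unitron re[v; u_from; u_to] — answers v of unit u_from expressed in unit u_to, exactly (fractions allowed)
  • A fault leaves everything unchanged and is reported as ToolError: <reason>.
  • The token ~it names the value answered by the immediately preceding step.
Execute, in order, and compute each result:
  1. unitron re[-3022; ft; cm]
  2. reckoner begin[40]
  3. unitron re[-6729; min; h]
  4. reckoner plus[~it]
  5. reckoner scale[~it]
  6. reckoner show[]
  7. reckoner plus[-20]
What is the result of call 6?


Answer: 2082249/400

Derivation:
>>> unitron re v=-3022 u_from=ft u_to=cm
= -2302764/25
>>> reckoner begin x=40
= 40
>>> unitron re v=-6729 u_from=min u_to=h
= -2243/20
>>> reckoner plus x=~it
= -1443/20
>>> reckoner scale x=~it
= 2082249/400
>>> reckoner show
= 2082249/400
>>> reckoner plus x=-20
= 2074249/400


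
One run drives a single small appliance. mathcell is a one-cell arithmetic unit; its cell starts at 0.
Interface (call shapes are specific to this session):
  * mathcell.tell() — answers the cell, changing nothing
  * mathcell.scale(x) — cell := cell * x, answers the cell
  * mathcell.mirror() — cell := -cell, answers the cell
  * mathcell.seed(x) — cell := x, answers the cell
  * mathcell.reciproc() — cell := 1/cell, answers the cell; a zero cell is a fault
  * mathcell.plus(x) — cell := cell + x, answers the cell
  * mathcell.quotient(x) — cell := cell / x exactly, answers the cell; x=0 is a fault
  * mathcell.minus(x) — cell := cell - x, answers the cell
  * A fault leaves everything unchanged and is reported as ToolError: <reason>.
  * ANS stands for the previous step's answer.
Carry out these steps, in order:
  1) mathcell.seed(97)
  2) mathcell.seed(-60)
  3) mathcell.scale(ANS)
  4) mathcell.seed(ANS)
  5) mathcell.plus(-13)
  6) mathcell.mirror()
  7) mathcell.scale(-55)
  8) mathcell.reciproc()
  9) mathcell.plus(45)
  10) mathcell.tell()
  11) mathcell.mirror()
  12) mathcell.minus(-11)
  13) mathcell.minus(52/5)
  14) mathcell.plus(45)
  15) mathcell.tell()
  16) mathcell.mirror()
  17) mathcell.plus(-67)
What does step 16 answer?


-- 1. mathcell.seed(x=97) ~> 97
-- 2. mathcell.seed(x=-60) ~> -60
-- 3. mathcell.scale(x=ANS) ~> 3600
-- 4. mathcell.seed(x=ANS) ~> 3600
-- 5. mathcell.plus(x=-13) ~> 3587
-- 6. mathcell.mirror() ~> -3587
-- 7. mathcell.scale(x=-55) ~> 197285
-- 8. mathcell.reciproc() ~> 1/197285
-- 9. mathcell.plus(x=45) ~> 8877826/197285
-- 10. mathcell.tell() ~> 8877826/197285
-- 11. mathcell.mirror() ~> -8877826/197285
-- 12. mathcell.minus(x=-11) ~> -6707691/197285
-- 13. mathcell.minus(x=52/5) ~> -1751891/39457
-- 14. mathcell.plus(x=45) ~> 23674/39457
-- 15. mathcell.tell() ~> 23674/39457
-- 16. mathcell.mirror() ~> -23674/39457
-- 17. mathcell.plus(x=-67) ~> -2667293/39457

Answer: -23674/39457


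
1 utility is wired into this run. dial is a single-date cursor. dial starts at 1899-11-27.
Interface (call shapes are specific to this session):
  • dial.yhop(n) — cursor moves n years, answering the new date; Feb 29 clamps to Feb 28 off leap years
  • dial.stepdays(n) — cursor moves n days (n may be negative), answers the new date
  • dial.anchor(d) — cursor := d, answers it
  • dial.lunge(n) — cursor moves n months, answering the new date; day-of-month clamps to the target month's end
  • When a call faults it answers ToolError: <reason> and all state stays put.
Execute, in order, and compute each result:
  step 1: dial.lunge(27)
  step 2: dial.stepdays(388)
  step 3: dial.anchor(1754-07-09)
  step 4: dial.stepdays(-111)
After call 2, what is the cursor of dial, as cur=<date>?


Answer: cur=1903-03-22

Derivation:
! dial.lunge(n='27') -> 1902-02-27
! dial.stepdays(n='388') -> 1903-03-22
! dial.anchor(d='1754-07-09') -> 1754-07-09
! dial.stepdays(n='-111') -> 1754-03-20


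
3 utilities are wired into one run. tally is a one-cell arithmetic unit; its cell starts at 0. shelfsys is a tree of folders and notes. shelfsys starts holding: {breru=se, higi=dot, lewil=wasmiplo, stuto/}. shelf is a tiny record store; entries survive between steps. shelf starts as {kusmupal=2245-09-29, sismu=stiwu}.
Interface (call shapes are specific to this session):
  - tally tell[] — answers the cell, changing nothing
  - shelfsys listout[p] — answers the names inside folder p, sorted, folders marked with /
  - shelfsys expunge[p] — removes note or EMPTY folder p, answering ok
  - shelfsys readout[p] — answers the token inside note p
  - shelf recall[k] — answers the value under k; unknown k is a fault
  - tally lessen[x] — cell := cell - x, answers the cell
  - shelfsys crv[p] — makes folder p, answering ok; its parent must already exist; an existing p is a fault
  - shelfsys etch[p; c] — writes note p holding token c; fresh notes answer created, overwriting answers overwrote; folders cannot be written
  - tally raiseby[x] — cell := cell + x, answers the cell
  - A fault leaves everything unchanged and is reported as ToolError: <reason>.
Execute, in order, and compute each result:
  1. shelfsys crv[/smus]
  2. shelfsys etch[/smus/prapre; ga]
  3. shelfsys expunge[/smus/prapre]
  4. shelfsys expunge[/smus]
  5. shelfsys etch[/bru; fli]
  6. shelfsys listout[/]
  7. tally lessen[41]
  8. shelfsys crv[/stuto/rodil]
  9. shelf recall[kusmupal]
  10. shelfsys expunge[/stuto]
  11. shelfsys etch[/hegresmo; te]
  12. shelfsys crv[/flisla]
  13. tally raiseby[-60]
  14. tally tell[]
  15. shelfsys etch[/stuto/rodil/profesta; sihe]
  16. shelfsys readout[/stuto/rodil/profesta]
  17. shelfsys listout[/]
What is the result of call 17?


Answer: [breru, bru, flisla/, hegresmo, higi, lewil, stuto/]

Derivation:
·→ shelfsys crv(p→/smus)
·← ok
·→ shelfsys etch(p→/smus/prapre, c→ga)
·← created
·→ shelfsys expunge(p→/smus/prapre)
·← ok
·→ shelfsys expunge(p→/smus)
·← ok
·→ shelfsys etch(p→/bru, c→fli)
·← created
·→ shelfsys listout(p→/)
·← [breru, bru, higi, lewil, stuto/]
·→ tally lessen(x→41)
·← -41
·→ shelfsys crv(p→/stuto/rodil)
·← ok
·→ shelf recall(k→kusmupal)
·← 2245-09-29
·→ shelfsys expunge(p→/stuto)
·← ToolError: not empty
·→ shelfsys etch(p→/hegresmo, c→te)
·← created
·→ shelfsys crv(p→/flisla)
·← ok
·→ tally raiseby(x→-60)
·← -101
·→ tally tell()
·← -101
·→ shelfsys etch(p→/stuto/rodil/profesta, c→sihe)
·← created
·→ shelfsys readout(p→/stuto/rodil/profesta)
·← sihe
·→ shelfsys listout(p→/)
·← [breru, bru, flisla/, hegresmo, higi, lewil, stuto/]
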